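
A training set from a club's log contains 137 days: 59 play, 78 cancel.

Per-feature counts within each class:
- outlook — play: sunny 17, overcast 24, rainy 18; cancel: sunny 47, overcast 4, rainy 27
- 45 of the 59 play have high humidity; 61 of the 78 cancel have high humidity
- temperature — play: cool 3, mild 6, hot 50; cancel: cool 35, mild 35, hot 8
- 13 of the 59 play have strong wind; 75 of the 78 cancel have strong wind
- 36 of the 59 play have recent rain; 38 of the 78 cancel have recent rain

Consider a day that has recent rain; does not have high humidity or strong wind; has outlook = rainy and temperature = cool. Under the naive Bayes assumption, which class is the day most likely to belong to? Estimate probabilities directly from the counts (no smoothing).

play: (59/137) × (18/59) × (14/59) × (3/59) × (46/59) × (36/59) ≈ 0.000754143
cancel: (78/137) × (27/78) × (17/78) × (35/78) × (3/78) × (38/78) ≈ 0.000361149
Highest score → play.

play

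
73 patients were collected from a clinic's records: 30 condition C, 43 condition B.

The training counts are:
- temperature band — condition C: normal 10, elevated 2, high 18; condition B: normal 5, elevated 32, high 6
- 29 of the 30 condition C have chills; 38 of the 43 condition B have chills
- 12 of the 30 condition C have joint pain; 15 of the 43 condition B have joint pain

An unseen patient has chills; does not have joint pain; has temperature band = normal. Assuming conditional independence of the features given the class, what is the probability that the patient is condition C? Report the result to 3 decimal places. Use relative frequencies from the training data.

0.668

condition C: (30/73) × (10/30) × (29/30) × (18/30) ≈ 0.0794521
condition B: (43/73) × (5/43) × (38/43) × (28/43) ≈ 0.0394141
P(condition C | x) = 0.0794521 / 0.1188662 ≈ 0.668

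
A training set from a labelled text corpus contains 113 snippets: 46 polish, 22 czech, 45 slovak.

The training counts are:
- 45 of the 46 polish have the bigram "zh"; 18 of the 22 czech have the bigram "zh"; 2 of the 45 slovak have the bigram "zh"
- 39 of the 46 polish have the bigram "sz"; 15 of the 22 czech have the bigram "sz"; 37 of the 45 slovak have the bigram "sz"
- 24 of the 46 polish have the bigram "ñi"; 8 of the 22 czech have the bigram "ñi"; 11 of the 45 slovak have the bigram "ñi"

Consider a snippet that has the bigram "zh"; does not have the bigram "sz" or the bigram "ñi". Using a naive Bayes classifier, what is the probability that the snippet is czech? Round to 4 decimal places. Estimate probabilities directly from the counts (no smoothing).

0.5070

polish: (46/113) × (45/46) × (7/46) × (22/46) ≈ 0.0289827
czech: (22/113) × (18/22) × (7/22) × (14/22) ≈ 0.0322533
slovak: (45/113) × (2/45) × (8/45) × (34/45) ≈ 0.00237736
P(czech | x) = 0.0322533 / 0.06361336 ≈ 0.5070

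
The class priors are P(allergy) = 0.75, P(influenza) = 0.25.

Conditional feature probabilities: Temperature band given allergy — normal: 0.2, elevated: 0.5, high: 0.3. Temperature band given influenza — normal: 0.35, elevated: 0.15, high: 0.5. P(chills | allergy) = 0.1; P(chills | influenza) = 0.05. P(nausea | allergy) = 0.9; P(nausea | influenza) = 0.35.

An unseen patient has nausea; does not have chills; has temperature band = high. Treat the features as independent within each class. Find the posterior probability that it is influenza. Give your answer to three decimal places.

allergy: 0.75 × 0.3 × (1−0.1) × 0.9 = 0.18225
influenza: 0.25 × 0.5 × (1−0.05) × 0.35 = 0.0415625
P(influenza | x) = 0.0415625 / 0.2238125 ≈ 0.186

0.186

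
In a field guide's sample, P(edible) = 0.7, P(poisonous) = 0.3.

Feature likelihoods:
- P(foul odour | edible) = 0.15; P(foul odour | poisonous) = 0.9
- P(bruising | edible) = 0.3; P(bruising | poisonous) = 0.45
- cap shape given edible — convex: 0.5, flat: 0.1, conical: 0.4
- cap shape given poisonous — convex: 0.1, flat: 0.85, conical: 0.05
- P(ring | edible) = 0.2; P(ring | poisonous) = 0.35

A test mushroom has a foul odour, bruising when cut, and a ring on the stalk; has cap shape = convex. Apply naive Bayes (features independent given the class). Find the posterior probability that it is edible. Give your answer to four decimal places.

edible: 0.7 × 0.15 × 0.3 × 0.5 × 0.2 = 0.00315
poisonous: 0.3 × 0.9 × 0.45 × 0.1 × 0.35 = 0.0042525
P(edible | x) = 0.00315 / 0.0074025 ≈ 0.4255

0.4255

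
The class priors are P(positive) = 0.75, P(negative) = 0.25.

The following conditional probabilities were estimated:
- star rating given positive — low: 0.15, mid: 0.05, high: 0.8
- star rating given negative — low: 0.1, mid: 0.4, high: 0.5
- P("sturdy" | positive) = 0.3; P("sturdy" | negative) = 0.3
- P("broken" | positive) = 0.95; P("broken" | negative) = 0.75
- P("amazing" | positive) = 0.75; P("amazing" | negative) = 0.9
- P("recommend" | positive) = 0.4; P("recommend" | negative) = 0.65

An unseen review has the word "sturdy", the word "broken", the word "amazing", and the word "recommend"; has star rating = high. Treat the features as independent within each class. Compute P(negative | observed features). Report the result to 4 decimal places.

0.2428

positive: 0.75 × 0.8 × 0.3 × 0.95 × 0.75 × 0.4 = 0.0513
negative: 0.25 × 0.5 × 0.3 × 0.75 × 0.9 × 0.65 = 0.016453125
P(negative | x) = 0.016453125 / 0.067753125 ≈ 0.2428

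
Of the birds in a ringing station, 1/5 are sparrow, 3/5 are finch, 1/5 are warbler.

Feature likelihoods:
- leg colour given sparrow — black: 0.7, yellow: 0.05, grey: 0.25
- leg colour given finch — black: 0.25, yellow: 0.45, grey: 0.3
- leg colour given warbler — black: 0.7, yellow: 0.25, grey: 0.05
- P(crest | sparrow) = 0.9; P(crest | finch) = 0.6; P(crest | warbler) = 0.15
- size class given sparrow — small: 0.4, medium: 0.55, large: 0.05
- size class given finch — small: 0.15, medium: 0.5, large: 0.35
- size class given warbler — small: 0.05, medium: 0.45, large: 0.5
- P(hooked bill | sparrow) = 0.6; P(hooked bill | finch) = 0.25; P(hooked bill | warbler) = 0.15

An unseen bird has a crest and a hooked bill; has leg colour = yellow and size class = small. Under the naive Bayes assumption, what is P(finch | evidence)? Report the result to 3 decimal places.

sparrow: 0.2 × 0.05 × 0.9 × 0.4 × 0.6 = 0.00216
finch: 0.6 × 0.45 × 0.6 × 0.15 × 0.25 = 0.006075
warbler: 0.2 × 0.25 × 0.15 × 0.05 × 0.15 = 0.00005625
P(finch | x) = 0.006075 / 0.00829125 ≈ 0.733

0.733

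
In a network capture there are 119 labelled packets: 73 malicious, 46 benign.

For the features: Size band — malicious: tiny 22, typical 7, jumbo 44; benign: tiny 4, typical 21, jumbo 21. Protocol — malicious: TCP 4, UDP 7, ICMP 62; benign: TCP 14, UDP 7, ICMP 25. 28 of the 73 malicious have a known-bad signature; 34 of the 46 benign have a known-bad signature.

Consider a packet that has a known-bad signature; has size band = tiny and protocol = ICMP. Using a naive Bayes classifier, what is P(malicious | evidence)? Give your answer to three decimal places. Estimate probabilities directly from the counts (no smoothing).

0.817

malicious: (73/119) × (22/73) × (62/73) × (28/73) ≈ 0.0602254
benign: (46/119) × (4/46) × (25/46) × (34/46) ≈ 0.0135026
P(malicious | x) = 0.0602254 / 0.073728 ≈ 0.817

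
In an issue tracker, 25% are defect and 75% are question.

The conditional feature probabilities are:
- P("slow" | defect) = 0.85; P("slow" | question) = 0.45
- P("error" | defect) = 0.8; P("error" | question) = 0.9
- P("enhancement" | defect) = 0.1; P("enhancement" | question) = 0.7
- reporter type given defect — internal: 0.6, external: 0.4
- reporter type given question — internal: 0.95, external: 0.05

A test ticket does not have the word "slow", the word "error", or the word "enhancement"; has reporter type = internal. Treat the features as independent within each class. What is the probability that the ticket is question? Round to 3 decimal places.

0.744

defect: 0.25 × (1−0.85) × (1−0.8) × (1−0.1) × 0.6 = 0.00405
question: 0.75 × (1−0.45) × (1−0.9) × (1−0.7) × 0.95 = 0.01175625
P(question | x) = 0.01175625 / 0.01580625 ≈ 0.744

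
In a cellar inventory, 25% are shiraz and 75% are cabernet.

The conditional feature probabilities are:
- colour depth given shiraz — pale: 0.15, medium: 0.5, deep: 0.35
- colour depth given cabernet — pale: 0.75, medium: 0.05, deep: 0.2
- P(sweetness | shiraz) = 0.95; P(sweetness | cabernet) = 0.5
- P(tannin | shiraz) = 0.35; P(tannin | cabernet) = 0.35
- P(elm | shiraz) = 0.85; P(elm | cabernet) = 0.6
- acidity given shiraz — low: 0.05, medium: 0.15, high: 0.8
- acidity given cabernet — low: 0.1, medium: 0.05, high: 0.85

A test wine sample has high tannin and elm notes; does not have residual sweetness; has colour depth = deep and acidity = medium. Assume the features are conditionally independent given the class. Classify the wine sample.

cabernet

shiraz: 0.25 × 0.35 × (1−0.95) × 0.35 × 0.85 × 0.15 = 0.000195234375
cabernet: 0.75 × 0.2 × (1−0.5) × 0.35 × 0.6 × 0.05 = 0.0007875
Highest score → cabernet.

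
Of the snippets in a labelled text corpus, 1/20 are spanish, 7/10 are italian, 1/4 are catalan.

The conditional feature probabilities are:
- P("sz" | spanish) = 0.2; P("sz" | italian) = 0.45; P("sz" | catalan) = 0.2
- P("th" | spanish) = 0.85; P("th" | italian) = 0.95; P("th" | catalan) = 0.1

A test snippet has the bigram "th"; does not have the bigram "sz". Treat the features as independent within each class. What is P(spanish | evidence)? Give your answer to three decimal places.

spanish: 0.05 × (1−0.2) × 0.85 = 0.034
italian: 0.7 × (1−0.45) × 0.95 = 0.36575
catalan: 0.25 × (1−0.2) × 0.1 = 0.02
P(spanish | x) = 0.034 / 0.41975 ≈ 0.081

0.081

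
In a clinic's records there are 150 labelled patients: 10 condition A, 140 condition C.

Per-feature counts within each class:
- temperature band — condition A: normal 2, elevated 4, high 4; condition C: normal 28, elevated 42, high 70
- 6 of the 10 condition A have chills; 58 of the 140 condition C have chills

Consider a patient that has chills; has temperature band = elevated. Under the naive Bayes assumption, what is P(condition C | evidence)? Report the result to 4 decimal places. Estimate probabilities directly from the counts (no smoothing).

condition A: (10/150) × (4/10) × (6/10) = 0.016
condition C: (140/150) × (42/140) × (58/140) = 0.116
P(condition C | x) = 0.116 / 0.132 ≈ 0.8788

0.8788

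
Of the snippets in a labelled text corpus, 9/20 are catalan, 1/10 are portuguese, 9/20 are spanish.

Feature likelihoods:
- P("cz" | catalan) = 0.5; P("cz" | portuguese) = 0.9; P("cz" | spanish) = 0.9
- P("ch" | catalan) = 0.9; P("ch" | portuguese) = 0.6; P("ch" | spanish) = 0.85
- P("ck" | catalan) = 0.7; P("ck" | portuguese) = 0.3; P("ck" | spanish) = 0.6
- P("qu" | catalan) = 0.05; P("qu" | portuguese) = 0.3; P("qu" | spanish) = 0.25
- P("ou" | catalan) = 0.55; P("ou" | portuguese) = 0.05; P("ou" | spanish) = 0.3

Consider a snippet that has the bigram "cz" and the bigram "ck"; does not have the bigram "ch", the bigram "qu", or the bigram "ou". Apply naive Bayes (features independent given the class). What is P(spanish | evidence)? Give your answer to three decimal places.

catalan: 0.45 × 0.5 × (1−0.9) × 0.7 × (1−0.05) × (1−0.55) = 0.006733125
portuguese: 0.1 × 0.9 × (1−0.6) × 0.3 × (1−0.3) × (1−0.05) = 0.007182
spanish: 0.45 × 0.9 × (1−0.85) × 0.6 × (1−0.25) × (1−0.3) = 0.01913625
P(spanish | x) = 0.01913625 / 0.033051375 ≈ 0.579

0.579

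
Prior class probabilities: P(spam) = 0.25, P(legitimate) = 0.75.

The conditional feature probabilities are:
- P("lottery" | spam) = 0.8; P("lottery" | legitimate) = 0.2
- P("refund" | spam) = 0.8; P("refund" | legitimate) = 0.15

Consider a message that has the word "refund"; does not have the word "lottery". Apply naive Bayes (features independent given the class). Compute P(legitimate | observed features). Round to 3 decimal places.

spam: 0.25 × (1−0.8) × 0.8 = 0.04
legitimate: 0.75 × (1−0.2) × 0.15 = 0.09
P(legitimate | x) = 0.09 / 0.13 ≈ 0.692

0.692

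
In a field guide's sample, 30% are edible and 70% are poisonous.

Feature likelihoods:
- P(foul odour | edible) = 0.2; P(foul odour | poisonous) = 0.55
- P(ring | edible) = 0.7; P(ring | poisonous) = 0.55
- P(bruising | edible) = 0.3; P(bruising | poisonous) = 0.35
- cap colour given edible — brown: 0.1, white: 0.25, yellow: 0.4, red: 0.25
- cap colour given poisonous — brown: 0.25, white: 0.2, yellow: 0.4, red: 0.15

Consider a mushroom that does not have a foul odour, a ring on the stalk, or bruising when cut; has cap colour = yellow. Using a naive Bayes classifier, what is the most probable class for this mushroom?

edible: 0.3 × (1−0.2) × (1−0.7) × (1−0.3) × 0.4 = 0.02016
poisonous: 0.7 × (1−0.55) × (1−0.55) × (1−0.35) × 0.4 = 0.036855
Highest score → poisonous.

poisonous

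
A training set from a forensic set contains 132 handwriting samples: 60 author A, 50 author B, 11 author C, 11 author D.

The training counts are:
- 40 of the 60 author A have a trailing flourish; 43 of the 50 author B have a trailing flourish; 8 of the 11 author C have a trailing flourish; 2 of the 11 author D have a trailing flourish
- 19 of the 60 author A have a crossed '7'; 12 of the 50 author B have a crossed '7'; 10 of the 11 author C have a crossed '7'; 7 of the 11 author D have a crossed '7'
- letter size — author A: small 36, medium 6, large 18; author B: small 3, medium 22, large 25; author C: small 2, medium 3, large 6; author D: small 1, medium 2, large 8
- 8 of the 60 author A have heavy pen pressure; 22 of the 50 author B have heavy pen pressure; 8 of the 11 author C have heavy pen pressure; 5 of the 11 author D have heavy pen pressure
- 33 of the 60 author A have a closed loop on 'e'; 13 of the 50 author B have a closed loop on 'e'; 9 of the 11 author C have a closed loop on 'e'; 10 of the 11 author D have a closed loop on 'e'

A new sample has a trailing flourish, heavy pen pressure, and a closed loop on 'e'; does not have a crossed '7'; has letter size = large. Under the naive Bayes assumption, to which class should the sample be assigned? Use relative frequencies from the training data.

author B

author A: (60/132) × (40/60) × (41/60) × (18/60) × (8/60) × (33/60) ≈ 0.00455556
author B: (50/132) × (43/50) × (38/50) × (25/50) × (22/50) × (13/50) ≈ 0.0141613
author C: (11/132) × (8/11) × (1/11) × (6/11) × (8/11) × (9/11) ≈ 0.00178825
author D: (11/132) × (2/11) × (4/11) × (8/11) × (5/11) × (10/11) ≈ 0.00165579
Highest score → author B.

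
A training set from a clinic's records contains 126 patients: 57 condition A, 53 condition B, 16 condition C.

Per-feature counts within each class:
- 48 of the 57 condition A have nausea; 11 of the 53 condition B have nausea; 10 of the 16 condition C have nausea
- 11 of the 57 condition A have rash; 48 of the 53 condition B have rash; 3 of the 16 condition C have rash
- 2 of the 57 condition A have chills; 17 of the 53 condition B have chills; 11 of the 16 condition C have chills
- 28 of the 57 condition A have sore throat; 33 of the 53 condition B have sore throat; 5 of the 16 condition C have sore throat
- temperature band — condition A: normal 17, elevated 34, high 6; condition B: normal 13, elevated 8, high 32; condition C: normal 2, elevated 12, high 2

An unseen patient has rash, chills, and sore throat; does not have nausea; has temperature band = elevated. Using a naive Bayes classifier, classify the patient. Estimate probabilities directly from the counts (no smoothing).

condition B

condition A: (57/126) × (9/57) × (11/57) × (2/57) × (28/57) × (34/57) ≈ 0.00014172
condition B: (53/126) × (42/53) × (48/53) × (17/53) × (33/53) × (8/53) ≈ 0.00910059
condition C: (16/126) × (6/16) × (3/16) × (11/16) × (5/16) × (12/16) ≈ 0.00143869
Highest score → condition B.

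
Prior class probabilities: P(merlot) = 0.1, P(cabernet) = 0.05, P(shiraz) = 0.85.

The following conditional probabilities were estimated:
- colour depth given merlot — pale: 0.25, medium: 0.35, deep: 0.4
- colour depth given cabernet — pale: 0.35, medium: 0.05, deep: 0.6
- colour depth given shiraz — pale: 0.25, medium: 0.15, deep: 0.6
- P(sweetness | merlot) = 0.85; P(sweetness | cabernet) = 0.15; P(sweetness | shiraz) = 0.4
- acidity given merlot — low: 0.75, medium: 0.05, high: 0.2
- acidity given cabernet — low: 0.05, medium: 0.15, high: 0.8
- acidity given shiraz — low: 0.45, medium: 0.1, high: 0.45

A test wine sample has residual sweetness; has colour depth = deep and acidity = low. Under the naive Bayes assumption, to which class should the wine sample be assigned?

shiraz

merlot: 0.1 × 0.4 × 0.85 × 0.75 = 0.0255
cabernet: 0.05 × 0.6 × 0.15 × 0.05 = 0.000225
shiraz: 0.85 × 0.6 × 0.4 × 0.45 = 0.0918
Highest score → shiraz.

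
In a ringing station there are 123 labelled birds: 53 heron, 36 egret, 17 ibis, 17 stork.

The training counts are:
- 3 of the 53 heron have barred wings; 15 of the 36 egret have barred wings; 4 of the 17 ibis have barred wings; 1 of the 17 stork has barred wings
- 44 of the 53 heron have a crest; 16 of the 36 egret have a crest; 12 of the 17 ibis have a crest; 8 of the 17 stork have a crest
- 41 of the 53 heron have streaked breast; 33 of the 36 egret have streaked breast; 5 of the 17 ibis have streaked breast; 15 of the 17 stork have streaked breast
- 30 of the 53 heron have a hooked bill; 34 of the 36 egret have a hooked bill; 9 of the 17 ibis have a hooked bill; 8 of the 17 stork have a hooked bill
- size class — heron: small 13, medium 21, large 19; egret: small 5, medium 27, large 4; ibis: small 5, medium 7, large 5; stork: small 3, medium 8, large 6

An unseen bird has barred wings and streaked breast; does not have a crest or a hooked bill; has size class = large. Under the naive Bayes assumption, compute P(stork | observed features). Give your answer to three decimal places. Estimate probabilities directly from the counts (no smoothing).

heron: (53/123) × (3/53) × (9/53) × (41/53) × (23/53) × (19/53) ≈ 0.000498449
egret: (36/123) × (15/36) × (20/36) × (33/36) × (2/36) × (4/36) ≈ 0.000383363
ibis: (17/123) × (4/17) × (5/17) × (5/17) × (8/17) × (5/17) ≈ 0.000389367
stork: (17/123) × (1/17) × (9/17) × (15/17) × (9/17) × (6/17) ≈ 0.000709621
P(stork | x) = 0.000709621 / 0.0019808 ≈ 0.358

0.358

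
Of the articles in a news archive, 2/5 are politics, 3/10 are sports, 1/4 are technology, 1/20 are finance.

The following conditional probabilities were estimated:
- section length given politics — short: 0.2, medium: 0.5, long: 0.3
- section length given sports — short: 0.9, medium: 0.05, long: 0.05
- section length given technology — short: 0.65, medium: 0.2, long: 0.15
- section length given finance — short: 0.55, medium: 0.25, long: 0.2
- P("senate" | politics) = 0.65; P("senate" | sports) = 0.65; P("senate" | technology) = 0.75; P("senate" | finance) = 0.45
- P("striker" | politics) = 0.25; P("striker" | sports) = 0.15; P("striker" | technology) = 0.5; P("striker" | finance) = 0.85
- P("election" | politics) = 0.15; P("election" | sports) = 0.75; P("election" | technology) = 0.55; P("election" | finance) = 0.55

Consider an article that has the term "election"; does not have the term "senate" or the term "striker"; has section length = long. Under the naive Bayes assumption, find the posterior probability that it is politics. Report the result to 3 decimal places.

0.426

politics: 0.4 × 0.3 × (1−0.65) × (1−0.25) × 0.15 = 0.004725
sports: 0.3 × 0.05 × (1−0.65) × (1−0.15) × 0.75 = 0.003346875
technology: 0.25 × 0.15 × (1−0.75) × (1−0.5) × 0.55 = 0.002578125
finance: 0.05 × 0.2 × (1−0.45) × (1−0.85) × 0.55 = 0.00045375
P(politics | x) = 0.004725 / 0.01110375 ≈ 0.426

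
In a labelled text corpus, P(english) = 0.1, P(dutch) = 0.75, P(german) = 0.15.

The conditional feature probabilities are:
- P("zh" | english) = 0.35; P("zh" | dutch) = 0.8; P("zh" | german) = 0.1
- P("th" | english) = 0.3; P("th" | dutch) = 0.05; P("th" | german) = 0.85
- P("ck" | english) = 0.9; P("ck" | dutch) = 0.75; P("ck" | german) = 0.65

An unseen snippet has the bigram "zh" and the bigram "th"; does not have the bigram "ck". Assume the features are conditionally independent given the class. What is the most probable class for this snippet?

dutch

english: 0.1 × 0.35 × 0.3 × (1−0.9) = 0.00105
dutch: 0.75 × 0.8 × 0.05 × (1−0.75) = 0.0075
german: 0.15 × 0.1 × 0.85 × (1−0.65) = 0.0044625
Highest score → dutch.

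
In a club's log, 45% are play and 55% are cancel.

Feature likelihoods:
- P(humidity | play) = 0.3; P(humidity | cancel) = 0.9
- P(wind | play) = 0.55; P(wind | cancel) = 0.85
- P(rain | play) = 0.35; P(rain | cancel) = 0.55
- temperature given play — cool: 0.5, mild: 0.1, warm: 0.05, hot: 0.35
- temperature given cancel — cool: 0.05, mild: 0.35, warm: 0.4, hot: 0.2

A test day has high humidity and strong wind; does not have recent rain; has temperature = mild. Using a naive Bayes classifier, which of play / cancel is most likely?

play: 0.45 × 0.3 × 0.55 × (1−0.35) × 0.1 = 0.00482625
cancel: 0.55 × 0.9 × 0.85 × (1−0.55) × 0.35 = 0.066268125
Highest score → cancel.

cancel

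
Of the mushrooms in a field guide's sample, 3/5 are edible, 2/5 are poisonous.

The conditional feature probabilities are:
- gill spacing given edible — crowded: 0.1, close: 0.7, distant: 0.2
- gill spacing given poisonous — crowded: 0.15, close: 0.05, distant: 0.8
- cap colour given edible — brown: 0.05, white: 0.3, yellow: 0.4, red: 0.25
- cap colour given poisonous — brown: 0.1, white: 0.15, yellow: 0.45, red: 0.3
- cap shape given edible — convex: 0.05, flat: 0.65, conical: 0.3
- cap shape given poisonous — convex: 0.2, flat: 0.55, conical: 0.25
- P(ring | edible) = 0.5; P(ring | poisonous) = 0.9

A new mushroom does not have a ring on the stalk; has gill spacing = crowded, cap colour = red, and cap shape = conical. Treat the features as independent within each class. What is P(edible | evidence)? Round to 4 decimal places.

edible: 0.6 × 0.1 × 0.25 × 0.3 × (1−0.5) = 0.00225
poisonous: 0.4 × 0.15 × 0.3 × 0.25 × (1−0.9) = 0.00045
P(edible | x) = 0.00225 / 0.0027 ≈ 0.8333

0.8333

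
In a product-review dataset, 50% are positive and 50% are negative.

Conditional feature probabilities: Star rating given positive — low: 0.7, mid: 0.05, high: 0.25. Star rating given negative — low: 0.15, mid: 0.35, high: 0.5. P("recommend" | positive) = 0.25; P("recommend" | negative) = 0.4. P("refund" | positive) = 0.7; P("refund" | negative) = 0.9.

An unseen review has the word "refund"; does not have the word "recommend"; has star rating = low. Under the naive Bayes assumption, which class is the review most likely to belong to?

positive

positive: 0.5 × 0.7 × (1−0.25) × 0.7 = 0.18375
negative: 0.5 × 0.15 × (1−0.4) × 0.9 = 0.0405
Highest score → positive.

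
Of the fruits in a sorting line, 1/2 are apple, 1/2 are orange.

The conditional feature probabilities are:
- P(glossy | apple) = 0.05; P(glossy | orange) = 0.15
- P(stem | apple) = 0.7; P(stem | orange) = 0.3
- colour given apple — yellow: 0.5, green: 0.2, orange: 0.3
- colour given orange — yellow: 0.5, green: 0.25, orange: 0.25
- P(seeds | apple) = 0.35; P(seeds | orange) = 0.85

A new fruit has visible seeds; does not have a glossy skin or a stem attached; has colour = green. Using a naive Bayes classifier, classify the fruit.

orange

apple: 0.5 × (1−0.05) × (1−0.7) × 0.2 × 0.35 = 0.009975
orange: 0.5 × (1−0.15) × (1−0.3) × 0.25 × 0.85 = 0.06321875
Highest score → orange.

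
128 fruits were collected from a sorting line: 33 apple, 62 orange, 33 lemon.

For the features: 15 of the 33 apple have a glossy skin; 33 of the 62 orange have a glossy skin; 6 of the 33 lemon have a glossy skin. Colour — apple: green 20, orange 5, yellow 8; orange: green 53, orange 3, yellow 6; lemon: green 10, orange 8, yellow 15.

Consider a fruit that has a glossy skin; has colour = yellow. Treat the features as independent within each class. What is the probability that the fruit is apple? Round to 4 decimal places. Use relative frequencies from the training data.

0.3805

apple: (33/128) × (15/33) × (8/33) ≈ 0.0284091
orange: (62/128) × (33/62) × (6/62) ≈ 0.0249496
lemon: (33/128) × (6/33) × (15/33) ≈ 0.0213068
P(apple | x) = 0.0284091 / 0.0746655 ≈ 0.3805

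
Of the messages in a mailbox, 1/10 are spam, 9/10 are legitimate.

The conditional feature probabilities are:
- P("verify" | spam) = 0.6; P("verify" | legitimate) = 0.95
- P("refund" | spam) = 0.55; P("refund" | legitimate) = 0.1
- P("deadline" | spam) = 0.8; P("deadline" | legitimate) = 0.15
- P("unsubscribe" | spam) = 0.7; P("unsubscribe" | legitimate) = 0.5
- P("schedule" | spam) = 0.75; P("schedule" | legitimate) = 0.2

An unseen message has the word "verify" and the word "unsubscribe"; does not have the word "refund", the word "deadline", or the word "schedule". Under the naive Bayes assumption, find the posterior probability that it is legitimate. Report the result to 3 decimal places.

0.996

spam: 0.1 × 0.6 × (1−0.55) × (1−0.8) × 0.7 × (1−0.75) = 0.000945
legitimate: 0.9 × 0.95 × (1−0.1) × (1−0.15) × 0.5 × (1−0.2) = 0.26163
P(legitimate | x) = 0.26163 / 0.262575 ≈ 0.996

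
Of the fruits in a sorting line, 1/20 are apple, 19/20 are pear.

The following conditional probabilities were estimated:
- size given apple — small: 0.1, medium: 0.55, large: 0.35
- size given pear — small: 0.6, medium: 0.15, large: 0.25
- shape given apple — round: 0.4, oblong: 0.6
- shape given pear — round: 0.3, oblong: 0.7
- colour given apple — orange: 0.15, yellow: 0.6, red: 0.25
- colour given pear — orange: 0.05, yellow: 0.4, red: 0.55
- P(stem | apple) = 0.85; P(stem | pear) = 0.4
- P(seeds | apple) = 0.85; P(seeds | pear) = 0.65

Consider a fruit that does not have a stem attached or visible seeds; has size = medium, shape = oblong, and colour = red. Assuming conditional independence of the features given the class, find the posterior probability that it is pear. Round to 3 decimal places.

apple: 0.05 × 0.55 × 0.6 × 0.25 × (1−0.85) × (1−0.85) = 0.0000928125
pear: 0.95 × 0.15 × 0.7 × 0.55 × (1−0.4) × (1−0.65) = 0.011521125
P(pear | x) = 0.011521125 / 0.0116139375 ≈ 0.992

0.992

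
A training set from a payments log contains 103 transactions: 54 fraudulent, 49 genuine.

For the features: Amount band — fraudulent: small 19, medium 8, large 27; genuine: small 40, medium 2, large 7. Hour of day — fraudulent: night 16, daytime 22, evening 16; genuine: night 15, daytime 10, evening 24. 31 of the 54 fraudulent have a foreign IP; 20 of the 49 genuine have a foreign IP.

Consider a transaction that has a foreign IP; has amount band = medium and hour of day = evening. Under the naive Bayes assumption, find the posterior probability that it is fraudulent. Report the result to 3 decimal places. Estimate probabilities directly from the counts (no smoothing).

fraudulent: (54/103) × (8/54) × (16/54) × (31/54) ≈ 0.0132113
genuine: (49/103) × (2/49) × (24/49) × (20/49) ≈ 0.00388188
P(fraudulent | x) = 0.0132113 / 0.01709318 ≈ 0.773

0.773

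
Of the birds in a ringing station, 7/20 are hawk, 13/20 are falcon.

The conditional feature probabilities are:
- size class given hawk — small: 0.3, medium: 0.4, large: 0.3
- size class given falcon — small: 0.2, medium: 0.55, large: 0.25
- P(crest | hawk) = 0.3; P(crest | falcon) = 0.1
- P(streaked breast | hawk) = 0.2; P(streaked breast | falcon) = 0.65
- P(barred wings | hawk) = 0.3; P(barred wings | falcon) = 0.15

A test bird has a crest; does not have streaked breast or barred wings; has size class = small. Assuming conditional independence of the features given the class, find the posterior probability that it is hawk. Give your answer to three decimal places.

hawk: 0.35 × 0.3 × 0.3 × (1−0.2) × (1−0.3) = 0.01764
falcon: 0.65 × 0.2 × 0.1 × (1−0.65) × (1−0.15) = 0.0038675
P(hawk | x) = 0.01764 / 0.0215075 ≈ 0.820

0.820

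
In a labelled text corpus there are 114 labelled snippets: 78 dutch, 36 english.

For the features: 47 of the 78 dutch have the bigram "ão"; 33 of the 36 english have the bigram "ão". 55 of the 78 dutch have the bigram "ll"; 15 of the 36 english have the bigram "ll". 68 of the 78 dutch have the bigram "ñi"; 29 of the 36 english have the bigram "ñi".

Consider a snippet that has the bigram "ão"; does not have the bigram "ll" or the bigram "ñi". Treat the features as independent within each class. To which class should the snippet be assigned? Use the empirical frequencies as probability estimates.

dutch: (78/114) × (47/78) × (23/78) × (10/78) ≈ 0.0155859
english: (36/114) × (33/36) × (21/36) × (7/36) ≈ 0.0328338
Highest score → english.

english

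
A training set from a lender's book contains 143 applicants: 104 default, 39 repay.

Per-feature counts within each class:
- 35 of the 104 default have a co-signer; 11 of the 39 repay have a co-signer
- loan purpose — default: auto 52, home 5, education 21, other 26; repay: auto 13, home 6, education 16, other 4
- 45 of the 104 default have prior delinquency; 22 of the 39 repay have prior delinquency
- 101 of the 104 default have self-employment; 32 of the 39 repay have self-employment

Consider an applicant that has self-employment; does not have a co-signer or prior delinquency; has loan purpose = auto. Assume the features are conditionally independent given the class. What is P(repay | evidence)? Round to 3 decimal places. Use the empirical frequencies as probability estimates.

0.149

default: (104/143) × (69/104) × (52/104) × (59/104) × (101/104) ≈ 0.13292
repay: (39/143) × (28/39) × (13/39) × (17/39) × (32/39) ≈ 0.0233437
P(repay | x) = 0.0233437 / 0.1562637 ≈ 0.149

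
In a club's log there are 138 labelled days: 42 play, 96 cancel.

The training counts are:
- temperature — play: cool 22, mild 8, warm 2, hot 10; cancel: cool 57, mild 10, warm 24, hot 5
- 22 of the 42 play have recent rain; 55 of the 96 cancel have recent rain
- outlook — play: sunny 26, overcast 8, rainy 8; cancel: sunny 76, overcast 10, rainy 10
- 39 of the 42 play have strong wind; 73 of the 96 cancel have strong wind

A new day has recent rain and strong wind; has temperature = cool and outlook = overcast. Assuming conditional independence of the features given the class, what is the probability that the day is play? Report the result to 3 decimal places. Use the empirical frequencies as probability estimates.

play: (42/138) × (22/42) × (22/42) × (8/42) × (39/42) ≈ 0.0147697
cancel: (96/138) × (57/96) × (55/96) × (10/96) × (73/96) ≈ 0.0187442
P(play | x) = 0.0147697 / 0.0335139 ≈ 0.441

0.441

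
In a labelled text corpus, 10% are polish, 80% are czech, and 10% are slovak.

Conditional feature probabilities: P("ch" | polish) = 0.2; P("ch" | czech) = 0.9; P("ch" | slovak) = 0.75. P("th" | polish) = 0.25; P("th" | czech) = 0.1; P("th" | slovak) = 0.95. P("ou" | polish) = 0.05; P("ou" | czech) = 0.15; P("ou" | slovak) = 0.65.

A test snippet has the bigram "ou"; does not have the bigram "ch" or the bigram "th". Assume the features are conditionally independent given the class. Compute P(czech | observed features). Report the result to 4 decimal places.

0.7391

polish: 0.1 × (1−0.2) × (1−0.25) × 0.05 = 0.003
czech: 0.8 × (1−0.9) × (1−0.1) × 0.15 = 0.0108
slovak: 0.1 × (1−0.75) × (1−0.95) × 0.65 = 0.0008125
P(czech | x) = 0.0108 / 0.0146125 ≈ 0.7391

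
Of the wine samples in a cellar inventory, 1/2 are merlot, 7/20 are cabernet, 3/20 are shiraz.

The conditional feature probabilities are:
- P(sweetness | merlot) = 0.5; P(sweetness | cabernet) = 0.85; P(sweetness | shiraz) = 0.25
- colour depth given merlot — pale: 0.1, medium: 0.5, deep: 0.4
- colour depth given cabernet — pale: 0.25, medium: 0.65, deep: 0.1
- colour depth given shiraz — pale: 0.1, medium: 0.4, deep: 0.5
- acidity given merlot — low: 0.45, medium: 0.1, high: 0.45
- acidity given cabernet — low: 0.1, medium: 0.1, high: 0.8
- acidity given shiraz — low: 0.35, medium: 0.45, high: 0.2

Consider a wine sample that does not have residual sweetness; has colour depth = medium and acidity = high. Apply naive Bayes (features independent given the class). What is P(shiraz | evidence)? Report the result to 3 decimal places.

0.097

merlot: 0.5 × (1−0.5) × 0.5 × 0.45 = 0.05625
cabernet: 0.35 × (1−0.85) × 0.65 × 0.8 = 0.0273
shiraz: 0.15 × (1−0.25) × 0.4 × 0.2 = 0.009
P(shiraz | x) = 0.009 / 0.09255 ≈ 0.097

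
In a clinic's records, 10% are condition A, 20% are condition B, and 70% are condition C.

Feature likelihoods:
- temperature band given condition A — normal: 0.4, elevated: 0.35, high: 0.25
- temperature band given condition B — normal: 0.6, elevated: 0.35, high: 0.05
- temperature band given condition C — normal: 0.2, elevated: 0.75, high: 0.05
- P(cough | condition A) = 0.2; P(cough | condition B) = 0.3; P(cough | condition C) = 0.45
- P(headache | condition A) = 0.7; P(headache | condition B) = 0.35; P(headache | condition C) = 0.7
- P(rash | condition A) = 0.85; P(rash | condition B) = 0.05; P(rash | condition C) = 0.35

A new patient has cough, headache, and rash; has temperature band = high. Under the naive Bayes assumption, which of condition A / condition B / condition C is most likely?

condition A: 0.1 × 0.25 × 0.2 × 0.7 × 0.85 = 0.002975
condition B: 0.2 × 0.05 × 0.3 × 0.35 × 0.05 = 0.0000525
condition C: 0.7 × 0.05 × 0.45 × 0.7 × 0.35 = 0.00385875
Highest score → condition C.

condition C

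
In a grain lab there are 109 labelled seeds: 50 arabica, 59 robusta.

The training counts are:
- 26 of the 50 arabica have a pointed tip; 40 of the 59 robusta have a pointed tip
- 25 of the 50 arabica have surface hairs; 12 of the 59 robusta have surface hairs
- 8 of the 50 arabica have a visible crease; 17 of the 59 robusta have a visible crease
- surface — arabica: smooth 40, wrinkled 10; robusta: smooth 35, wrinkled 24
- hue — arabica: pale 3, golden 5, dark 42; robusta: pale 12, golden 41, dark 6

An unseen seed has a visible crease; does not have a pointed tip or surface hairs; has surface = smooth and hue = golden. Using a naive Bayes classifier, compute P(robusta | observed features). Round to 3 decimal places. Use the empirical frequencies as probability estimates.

arabica: (50/109) × (24/50) × (25/50) × (8/50) × (40/50) × (5/50) ≈ 0.00140917
robusta: (59/109) × (19/59) × (47/59) × (17/59) × (35/59) × (41/59) ≈ 0.0164937
P(robusta | x) = 0.0164937 / 0.01790287 ≈ 0.921

0.921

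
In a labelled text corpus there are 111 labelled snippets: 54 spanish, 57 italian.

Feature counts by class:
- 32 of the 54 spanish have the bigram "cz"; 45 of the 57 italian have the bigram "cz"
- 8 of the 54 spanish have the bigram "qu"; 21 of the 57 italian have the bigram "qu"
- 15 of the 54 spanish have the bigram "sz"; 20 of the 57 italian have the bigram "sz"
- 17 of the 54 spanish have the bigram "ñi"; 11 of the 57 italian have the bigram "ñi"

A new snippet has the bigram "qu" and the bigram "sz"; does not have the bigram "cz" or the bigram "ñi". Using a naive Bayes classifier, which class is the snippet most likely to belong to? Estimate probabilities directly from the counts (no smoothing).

spanish: (54/111) × (22/54) × (8/54) × (15/54) × (37/54) ≈ 0.00558858
italian: (57/111) × (12/57) × (21/57) × (20/57) × (46/57) ≈ 0.0112782
Highest score → italian.

italian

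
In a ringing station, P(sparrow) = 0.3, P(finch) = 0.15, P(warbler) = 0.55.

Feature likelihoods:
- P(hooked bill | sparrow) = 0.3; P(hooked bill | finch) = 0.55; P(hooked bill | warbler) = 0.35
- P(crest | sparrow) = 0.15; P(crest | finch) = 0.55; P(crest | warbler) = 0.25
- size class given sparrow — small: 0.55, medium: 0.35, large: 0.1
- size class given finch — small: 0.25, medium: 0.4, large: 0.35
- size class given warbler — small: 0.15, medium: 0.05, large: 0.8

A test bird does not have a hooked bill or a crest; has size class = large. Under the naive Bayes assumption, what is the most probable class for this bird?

warbler

sparrow: 0.3 × (1−0.3) × (1−0.15) × 0.1 = 0.01785
finch: 0.15 × (1−0.55) × (1−0.55) × 0.35 = 0.01063125
warbler: 0.55 × (1−0.35) × (1−0.25) × 0.8 = 0.2145
Highest score → warbler.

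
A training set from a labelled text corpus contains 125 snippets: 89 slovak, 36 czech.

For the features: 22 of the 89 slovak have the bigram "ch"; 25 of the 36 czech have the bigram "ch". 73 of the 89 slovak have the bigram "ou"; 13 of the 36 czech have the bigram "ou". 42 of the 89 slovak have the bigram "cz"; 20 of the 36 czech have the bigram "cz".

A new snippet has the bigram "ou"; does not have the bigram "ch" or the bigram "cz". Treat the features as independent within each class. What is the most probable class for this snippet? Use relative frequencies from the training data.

slovak

slovak: (89/125) × (67/89) × (73/89) × (47/89) ≈ 0.23217
czech: (36/125) × (11/36) × (13/36) × (16/36) ≈ 0.0141235
Highest score → slovak.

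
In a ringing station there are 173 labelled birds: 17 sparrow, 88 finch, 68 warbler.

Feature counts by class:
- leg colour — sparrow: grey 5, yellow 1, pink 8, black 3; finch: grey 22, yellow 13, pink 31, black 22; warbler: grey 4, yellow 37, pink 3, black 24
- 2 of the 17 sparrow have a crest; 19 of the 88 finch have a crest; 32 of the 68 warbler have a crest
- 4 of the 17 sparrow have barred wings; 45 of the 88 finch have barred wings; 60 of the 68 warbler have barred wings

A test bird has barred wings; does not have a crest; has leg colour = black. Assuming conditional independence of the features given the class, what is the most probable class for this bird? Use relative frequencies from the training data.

warbler

sparrow: (17/173) × (3/17) × (15/17) × (4/17) ≈ 0.00360022
finch: (88/173) × (22/88) × (69/88) × (45/88) ≈ 0.0509886
warbler: (68/173) × (24/68) × (36/68) × (60/68) ≈ 0.0648039
Highest score → warbler.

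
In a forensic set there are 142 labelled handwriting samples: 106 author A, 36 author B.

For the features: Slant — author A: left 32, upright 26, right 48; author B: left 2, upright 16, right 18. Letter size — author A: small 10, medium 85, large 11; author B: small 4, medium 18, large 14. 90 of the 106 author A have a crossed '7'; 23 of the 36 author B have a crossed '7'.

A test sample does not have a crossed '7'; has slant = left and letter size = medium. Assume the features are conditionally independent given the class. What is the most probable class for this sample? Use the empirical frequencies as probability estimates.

author A: (106/142) × (32/106) × (85/106) × (16/106) ≈ 0.0272765
author B: (36/142) × (2/36) × (18/36) × (13/36) ≈ 0.00254304
Highest score → author A.

author A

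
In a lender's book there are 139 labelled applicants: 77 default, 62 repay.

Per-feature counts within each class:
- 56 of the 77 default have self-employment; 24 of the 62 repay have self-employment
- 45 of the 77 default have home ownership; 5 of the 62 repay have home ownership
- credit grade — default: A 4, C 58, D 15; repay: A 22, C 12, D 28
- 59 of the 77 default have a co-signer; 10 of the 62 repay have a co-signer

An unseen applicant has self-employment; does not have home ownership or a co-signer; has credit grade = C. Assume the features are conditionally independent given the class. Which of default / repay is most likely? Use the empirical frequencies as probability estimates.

default

default: (77/139) × (56/77) × (32/77) × (58/77) × (18/77) ≈ 0.0294816
repay: (62/139) × (24/62) × (57/62) × (12/62) × (52/62) ≈ 0.025768
Highest score → default.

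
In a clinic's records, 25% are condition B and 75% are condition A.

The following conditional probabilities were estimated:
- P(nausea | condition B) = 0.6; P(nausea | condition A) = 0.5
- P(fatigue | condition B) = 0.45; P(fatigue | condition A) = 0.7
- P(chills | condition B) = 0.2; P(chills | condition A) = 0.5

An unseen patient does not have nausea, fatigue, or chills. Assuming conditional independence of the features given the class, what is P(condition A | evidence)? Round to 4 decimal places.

condition B: 0.25 × (1−0.6) × (1−0.45) × (1−0.2) = 0.044
condition A: 0.75 × (1−0.5) × (1−0.7) × (1−0.5) = 0.05625
P(condition A | x) = 0.05625 / 0.10025 ≈ 0.5611

0.5611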